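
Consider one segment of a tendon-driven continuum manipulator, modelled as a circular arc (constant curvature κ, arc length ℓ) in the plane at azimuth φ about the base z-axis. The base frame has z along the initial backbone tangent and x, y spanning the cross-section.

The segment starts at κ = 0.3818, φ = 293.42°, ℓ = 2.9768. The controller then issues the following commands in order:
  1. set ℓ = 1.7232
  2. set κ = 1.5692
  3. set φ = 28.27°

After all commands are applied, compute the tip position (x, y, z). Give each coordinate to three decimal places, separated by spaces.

initial: κ=0.3818, φ=293.42°, ℓ=2.9768
cmd 1: set ℓ=1.7232 → (κ,φ,ℓ)=(0.3818,293.42°,1.7232) → tip=(0.2173,-0.5017,1.6015)
cmd 2: set κ=1.5692 → (κ,φ,ℓ)=(1.5692,293.42°,1.7232) → tip=(0.4827,-1.1144,0.2700)
cmd 3: set φ=28.27° → (κ,φ,ℓ)=(1.5692,28.27°,1.7232) → tip=(1.0696,0.5752,0.2700)

1.070 0.575 0.270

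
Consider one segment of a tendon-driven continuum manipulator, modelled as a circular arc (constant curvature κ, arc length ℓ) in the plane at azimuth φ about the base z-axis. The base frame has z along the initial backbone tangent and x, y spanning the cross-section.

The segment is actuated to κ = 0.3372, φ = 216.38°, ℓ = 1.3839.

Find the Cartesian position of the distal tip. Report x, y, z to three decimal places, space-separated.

θ = κ·ℓ = 0.3372 × 1.3839 = 0.46665 rad
ρ = (1 − cos θ)/κ = (1 − 0.89308)/0.3372 = 0.31708
z = sin θ / κ = 0.44990/0.3372 = 1.33422
x = ρ cos φ = 0.31708 × cos(216.38°) = -0.25528
y = ρ sin φ = 0.31708 × sin(216.38°) = -0.18807

-0.255 -0.188 1.334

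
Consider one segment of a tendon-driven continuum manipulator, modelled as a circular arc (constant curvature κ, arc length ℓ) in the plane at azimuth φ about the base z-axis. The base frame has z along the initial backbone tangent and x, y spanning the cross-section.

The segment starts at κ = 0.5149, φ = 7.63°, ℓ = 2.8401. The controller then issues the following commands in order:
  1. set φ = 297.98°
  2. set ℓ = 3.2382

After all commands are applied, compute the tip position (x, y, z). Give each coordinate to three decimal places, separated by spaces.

initial: κ=0.5149, φ=7.63°, ℓ=2.8401
cmd 1: set φ=297.98° → (κ,φ,ℓ)=(0.5149,297.98°,2.8401) → tip=(0.8126,-1.5295,1.9307)
cmd 2: set ℓ=3.2382 → (κ,φ,ℓ)=(0.5149,297.98°,3.2382) → tip=(0.9990,-1.8805,1.9331)

0.999 -1.880 1.933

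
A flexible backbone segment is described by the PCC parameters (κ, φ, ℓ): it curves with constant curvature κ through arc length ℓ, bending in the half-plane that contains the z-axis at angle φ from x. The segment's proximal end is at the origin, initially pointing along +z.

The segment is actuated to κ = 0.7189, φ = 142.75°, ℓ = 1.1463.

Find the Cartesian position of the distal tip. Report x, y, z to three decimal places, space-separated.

-0.355 0.270 1.021

θ = κ·ℓ = 0.7189 × 1.1463 = 0.82408 rad
ρ = (1 − cos θ)/κ = (1 − 0.67924)/0.7189 = 0.44619
z = sin θ / κ = 0.73392/0.7189 = 1.02089
x = ρ cos φ = 0.44619 × cos(142.75°) = -0.35517
y = ρ sin φ = 0.44619 × sin(142.75°) = 0.27007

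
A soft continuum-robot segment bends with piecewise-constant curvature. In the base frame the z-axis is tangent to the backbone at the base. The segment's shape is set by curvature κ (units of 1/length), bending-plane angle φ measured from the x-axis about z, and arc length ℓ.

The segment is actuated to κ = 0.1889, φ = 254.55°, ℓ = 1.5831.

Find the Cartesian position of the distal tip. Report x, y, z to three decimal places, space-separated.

-0.063 -0.226 1.560

θ = κ·ℓ = 0.1889 × 1.5831 = 0.29905 rad
ρ = (1 − cos θ)/κ = (1 − 0.95562)/0.1889 = 0.23495
z = sin θ / κ = 0.29461/0.1889 = 1.55961
x = ρ cos φ = 0.23495 × cos(254.55°) = -0.06259
y = ρ sin φ = 0.23495 × sin(254.55°) = -0.22646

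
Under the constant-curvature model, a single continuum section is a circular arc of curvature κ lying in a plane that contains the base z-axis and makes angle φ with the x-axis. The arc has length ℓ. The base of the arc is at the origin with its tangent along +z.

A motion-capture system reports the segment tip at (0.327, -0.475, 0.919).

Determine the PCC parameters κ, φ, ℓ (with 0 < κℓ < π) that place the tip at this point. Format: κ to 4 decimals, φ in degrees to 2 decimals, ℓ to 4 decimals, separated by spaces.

ρ = √(x²+y²) = √(0.327² + -0.475²) = 0.57667
φ = atan2(y, x) mod 360° = atan2(-0.475, 0.327) = 304.5443°
|p|² = ρ² + z² = 0.57667² + 0.919² = 1.17712
κ = 2ρ / |p|² = 2×0.57667 / 1.17712 = 0.97981
θ = 2·atan2(ρ, z) = 2·atan2(0.57667, 0.919) = 1.12079 rad
ℓ = θ/κ = 1.12079/0.97981 = 1.14389

0.9798 304.54 1.1439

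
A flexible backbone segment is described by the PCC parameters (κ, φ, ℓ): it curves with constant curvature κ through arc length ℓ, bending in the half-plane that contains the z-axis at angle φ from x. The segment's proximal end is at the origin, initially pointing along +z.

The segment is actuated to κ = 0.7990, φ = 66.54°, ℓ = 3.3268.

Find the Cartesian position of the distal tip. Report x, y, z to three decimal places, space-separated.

0.939 2.165 0.582

θ = κ·ℓ = 0.7990 × 3.3268 = 2.65811 rad
ρ = (1 − cos θ)/κ = (1 − -0.88538)/0.7990 = 2.35968
z = sin θ / κ = 0.46486/0.7990 = 0.58181
x = ρ cos φ = 2.35968 × cos(66.54°) = 0.93941
y = ρ sin φ = 2.35968 × sin(66.54°) = 2.16462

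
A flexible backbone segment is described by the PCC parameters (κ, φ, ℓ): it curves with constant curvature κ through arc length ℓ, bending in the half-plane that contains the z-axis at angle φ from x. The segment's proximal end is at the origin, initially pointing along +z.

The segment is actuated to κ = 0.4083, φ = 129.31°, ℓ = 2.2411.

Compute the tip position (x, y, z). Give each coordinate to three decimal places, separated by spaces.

θ = κ·ℓ = 0.4083 × 2.2411 = 0.91504 rad
ρ = (1 − cos θ)/κ = (1 − 0.60976)/0.4083 = 0.95577
z = sin θ / κ = 0.79259/0.4083 = 1.94119
x = ρ cos φ = 0.95577 × cos(129.31°) = -0.60550
y = ρ sin φ = 0.95577 × sin(129.31°) = 0.73951

-0.605 0.740 1.941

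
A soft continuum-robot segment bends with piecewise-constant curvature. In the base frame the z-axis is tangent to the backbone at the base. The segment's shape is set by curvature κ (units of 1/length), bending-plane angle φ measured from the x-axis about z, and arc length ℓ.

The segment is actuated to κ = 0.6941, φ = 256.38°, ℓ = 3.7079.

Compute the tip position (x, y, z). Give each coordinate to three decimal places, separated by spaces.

θ = κ·ℓ = 0.6941 × 3.7079 = 2.57365 rad
ρ = (1 − cos θ)/κ = (1 − -0.84301)/0.6941 = 2.65525
z = sin θ / κ = 0.53790/0.6941 = 0.77495
x = ρ cos φ = 2.65525 × cos(256.38°) = -0.62526
y = ρ sin φ = 2.65525 × sin(256.38°) = -2.58058

-0.625 -2.581 0.775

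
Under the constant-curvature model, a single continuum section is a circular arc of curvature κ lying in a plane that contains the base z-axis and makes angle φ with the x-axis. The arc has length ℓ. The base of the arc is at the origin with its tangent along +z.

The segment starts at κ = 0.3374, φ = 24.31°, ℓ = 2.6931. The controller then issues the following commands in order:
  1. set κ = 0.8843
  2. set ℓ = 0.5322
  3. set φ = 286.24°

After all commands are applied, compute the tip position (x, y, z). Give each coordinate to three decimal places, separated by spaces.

initial: κ=0.3374, φ=24.31°, ℓ=2.6931
cmd 1: set κ=0.8843 → (κ,φ,ℓ)=(0.8843,24.31°,2.6931) → tip=(1.7775,0.8029,0.7791)
cmd 2: set ℓ=0.5322 → (κ,φ,ℓ)=(0.8843,24.31°,0.5322) → tip=(0.1120,0.0506,0.5128)
cmd 3: set φ=286.24° → (κ,φ,ℓ)=(0.8843,286.24°,0.5322) → tip=(0.0344,-0.1180,0.5128)

0.034 -0.118 0.513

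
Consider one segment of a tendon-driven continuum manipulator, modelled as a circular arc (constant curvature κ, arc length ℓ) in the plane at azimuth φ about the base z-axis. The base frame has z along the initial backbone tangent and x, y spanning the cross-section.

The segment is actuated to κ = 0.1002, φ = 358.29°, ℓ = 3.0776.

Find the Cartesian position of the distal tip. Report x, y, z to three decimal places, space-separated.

0.471 -0.014 3.029

θ = κ·ℓ = 0.1002 × 3.0776 = 0.30838 rad
ρ = (1 − cos θ)/κ = (1 − 0.95283)/0.1002 = 0.47078
z = sin θ / κ = 0.30351/0.1002 = 3.02905
x = ρ cos φ = 0.47078 × cos(358.29°) = 0.47057
y = ρ sin φ = 0.47078 × sin(358.29°) = -0.01405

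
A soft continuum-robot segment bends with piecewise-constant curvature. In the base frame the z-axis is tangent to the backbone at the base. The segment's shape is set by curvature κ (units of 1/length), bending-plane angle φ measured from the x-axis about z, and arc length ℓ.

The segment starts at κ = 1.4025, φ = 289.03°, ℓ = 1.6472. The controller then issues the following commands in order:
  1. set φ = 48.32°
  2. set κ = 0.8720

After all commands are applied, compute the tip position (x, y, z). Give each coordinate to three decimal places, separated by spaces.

0.660 0.742 1.136

initial: κ=1.4025, φ=289.03°, ℓ=1.6472
cmd 1: set φ=48.32° → (κ,φ,ℓ)=(1.4025,48.32°,1.6472) → tip=(0.7936,0.8914,0.5268)
cmd 2: set κ=0.8720 → (κ,φ,ℓ)=(0.8720,48.32°,1.6472) → tip=(0.6604,0.7417,1.1364)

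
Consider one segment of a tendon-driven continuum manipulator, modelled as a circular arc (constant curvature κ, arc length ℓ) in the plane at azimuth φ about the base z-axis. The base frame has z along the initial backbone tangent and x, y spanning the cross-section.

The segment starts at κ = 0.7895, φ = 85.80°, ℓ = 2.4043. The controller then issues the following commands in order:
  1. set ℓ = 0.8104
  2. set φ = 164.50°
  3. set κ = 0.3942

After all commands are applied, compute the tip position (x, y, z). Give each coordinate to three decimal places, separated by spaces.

initial: κ=0.7895, φ=85.80°, ℓ=2.4043
cmd 1: set ℓ=0.8104 → (κ,φ,ℓ)=(0.7895,85.80°,0.8104) → tip=(0.0183,0.2499,0.7562)
cmd 2: set φ=164.50° → (κ,φ,ℓ)=(0.7895,164.50°,0.8104) → tip=(-0.2414,0.0670,0.7562)
cmd 3: set κ=0.3942 → (κ,φ,ℓ)=(0.3942,164.50°,0.8104) → tip=(-0.1237,0.0343,0.7967)

-0.124 0.034 0.797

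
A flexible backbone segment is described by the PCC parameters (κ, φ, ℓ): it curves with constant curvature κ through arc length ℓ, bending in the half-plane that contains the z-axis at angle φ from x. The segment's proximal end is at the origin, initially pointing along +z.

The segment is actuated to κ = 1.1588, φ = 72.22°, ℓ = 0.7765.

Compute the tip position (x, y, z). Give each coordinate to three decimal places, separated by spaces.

0.100 0.311 0.676

θ = κ·ℓ = 1.1588 × 0.7765 = 0.89981 rad
ρ = (1 − cos θ)/κ = (1 − 0.62176)/1.1588 = 0.32641
z = sin θ / κ = 0.78321/1.1588 = 0.67588
x = ρ cos φ = 0.32641 × cos(72.22°) = 0.09967
y = ρ sin φ = 0.32641 × sin(72.22°) = 0.31082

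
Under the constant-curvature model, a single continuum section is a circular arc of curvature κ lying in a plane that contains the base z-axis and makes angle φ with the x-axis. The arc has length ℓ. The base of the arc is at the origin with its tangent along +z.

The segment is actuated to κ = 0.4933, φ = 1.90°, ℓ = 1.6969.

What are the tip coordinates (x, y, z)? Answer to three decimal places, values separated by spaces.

0.669 0.022 1.506

θ = κ·ℓ = 0.4933 × 1.6969 = 0.83708 rad
ρ = (1 − cos θ)/κ = (1 − 0.66963)/0.4933 = 0.66971
z = sin θ / κ = 0.74269/0.4933 = 1.50556
x = ρ cos φ = 0.66971 × cos(1.90°) = 0.66934
y = ρ sin φ = 0.66971 × sin(1.90°) = 0.02220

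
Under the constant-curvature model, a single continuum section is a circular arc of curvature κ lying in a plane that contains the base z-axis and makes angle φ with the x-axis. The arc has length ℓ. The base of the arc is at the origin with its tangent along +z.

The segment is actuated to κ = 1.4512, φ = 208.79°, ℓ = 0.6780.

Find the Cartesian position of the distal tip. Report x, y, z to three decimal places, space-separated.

θ = κ·ℓ = 1.4512 × 0.6780 = 0.98391 rad
ρ = (1 − cos θ)/κ = (1 − 0.55377)/1.4512 = 0.30749
z = sin θ / κ = 0.83267/1.4512 = 0.57378
x = ρ cos φ = 0.30749 × cos(208.79°) = -0.26948
y = ρ sin φ = 0.30749 × sin(208.79°) = -0.14809

-0.269 -0.148 0.574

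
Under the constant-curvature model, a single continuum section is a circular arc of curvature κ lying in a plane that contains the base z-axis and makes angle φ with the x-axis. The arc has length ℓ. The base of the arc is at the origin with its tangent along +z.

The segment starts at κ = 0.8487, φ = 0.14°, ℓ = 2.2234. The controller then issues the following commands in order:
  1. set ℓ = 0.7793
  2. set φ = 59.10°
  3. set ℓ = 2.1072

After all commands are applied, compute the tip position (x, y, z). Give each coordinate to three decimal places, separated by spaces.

0.736 1.229 1.150

initial: κ=0.8487, φ=0.14°, ℓ=2.2234
cmd 1: set ℓ=0.7793 → (κ,φ,ℓ)=(0.8487,0.14°,0.7793) → tip=(0.2485,0.0006,0.7237)
cmd 2: set φ=59.10° → (κ,φ,ℓ)=(0.8487,59.10°,0.7793) → tip=(0.1276,0.2132,0.7237)
cmd 3: set ℓ=2.1072 → (κ,φ,ℓ)=(0.8487,59.10°,2.1072) → tip=(0.7357,1.2293,1.1505)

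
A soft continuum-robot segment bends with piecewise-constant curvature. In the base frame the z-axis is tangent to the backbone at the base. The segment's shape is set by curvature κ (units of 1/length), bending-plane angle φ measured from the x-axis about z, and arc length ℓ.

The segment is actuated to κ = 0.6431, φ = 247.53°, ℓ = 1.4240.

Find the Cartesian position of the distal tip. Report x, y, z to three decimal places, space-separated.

θ = κ·ℓ = 0.6431 × 1.4240 = 0.91577 rad
ρ = (1 − cos θ)/κ = (1 − 0.60918)/0.6431 = 0.60772
z = sin θ / κ = 0.79303/0.6431 = 1.23314
x = ρ cos φ = 0.60772 × cos(247.53°) = -0.23227
y = ρ sin φ = 0.60772 × sin(247.53°) = -0.56158

-0.232 -0.562 1.233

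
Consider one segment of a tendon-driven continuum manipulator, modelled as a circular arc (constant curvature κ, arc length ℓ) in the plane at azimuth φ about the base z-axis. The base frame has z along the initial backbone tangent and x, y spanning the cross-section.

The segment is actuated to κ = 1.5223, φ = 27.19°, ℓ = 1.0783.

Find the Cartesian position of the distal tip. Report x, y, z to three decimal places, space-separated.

θ = κ·ℓ = 1.5223 × 1.0783 = 1.64150 rad
ρ = (1 − cos θ)/κ = (1 − -0.07064)/1.5223 = 0.70330
z = sin θ / κ = 0.99750/1.5223 = 0.65526
x = ρ cos φ = 0.70330 × cos(27.19°) = 0.62559
y = ρ sin φ = 0.70330 × sin(27.19°) = 0.32137

0.626 0.321 0.655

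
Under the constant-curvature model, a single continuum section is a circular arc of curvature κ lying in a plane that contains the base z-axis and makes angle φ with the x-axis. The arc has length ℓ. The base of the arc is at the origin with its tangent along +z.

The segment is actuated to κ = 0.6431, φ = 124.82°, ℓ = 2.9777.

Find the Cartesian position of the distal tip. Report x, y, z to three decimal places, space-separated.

θ = κ·ℓ = 0.6431 × 2.9777 = 1.91496 rad
ρ = (1 − cos θ)/κ = (1 − -0.33741)/0.6431 = 2.07963
z = sin θ / κ = 0.94136/0.6431 = 1.46378
x = ρ cos φ = 2.07963 × cos(124.82°) = -1.18747
y = ρ sin φ = 2.07963 × sin(124.82°) = 1.70727

-1.187 1.707 1.464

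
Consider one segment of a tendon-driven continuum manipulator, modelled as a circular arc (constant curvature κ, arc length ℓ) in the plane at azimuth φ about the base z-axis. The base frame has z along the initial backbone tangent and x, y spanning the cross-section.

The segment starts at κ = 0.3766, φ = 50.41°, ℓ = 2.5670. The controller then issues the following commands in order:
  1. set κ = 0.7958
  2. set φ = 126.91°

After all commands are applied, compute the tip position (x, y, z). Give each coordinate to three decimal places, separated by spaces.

initial: κ=0.3766, φ=50.41°, ℓ=2.5670
cmd 1: set κ=0.7958 → (κ,φ,ℓ)=(0.7958,50.41°,2.5670) → tip=(1.1649,1.4087,1.1192)
cmd 2: set φ=126.91° → (κ,φ,ℓ)=(0.7958,126.91°,2.5670) → tip=(-1.0978,1.4616,1.1192)

-1.098 1.462 1.119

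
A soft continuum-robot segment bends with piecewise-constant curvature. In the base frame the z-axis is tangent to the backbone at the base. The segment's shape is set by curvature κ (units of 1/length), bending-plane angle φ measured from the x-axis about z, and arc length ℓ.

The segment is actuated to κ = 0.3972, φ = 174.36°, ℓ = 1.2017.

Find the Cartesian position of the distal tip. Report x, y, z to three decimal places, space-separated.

-0.280 0.028 1.157

θ = κ·ℓ = 0.3972 × 1.2017 = 0.47732 rad
ρ = (1 − cos θ)/κ = (1 − 0.88823)/0.3972 = 0.28139
z = sin θ / κ = 0.45940/0.3972 = 1.15659
x = ρ cos φ = 0.28139 × cos(174.36°) = -0.28003
y = ρ sin φ = 0.28139 × sin(174.36°) = 0.02765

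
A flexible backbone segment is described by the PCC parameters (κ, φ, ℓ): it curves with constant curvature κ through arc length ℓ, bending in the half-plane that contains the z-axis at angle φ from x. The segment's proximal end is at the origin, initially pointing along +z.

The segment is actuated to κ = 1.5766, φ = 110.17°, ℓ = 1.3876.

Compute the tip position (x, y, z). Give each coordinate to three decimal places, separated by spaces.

θ = κ·ℓ = 1.5766 × 1.3876 = 2.18769 rad
ρ = (1 − cos θ)/κ = (1 − -0.57850)/1.5766 = 1.00121
z = sin θ / κ = 0.81568/1.5766 = 0.51737
x = ρ cos φ = 1.00121 × cos(110.17°) = -0.34522
y = ρ sin φ = 1.00121 × sin(110.17°) = 0.93981

-0.345 0.940 0.517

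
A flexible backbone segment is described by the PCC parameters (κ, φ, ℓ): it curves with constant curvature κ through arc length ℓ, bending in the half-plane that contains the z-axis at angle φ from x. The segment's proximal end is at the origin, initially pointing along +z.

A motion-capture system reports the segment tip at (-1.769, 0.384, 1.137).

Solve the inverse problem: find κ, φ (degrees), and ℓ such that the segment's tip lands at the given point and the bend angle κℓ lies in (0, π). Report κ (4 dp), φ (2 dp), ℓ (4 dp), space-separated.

ρ = √(x²+y²) = √(-1.769² + 0.384²) = 1.81020
φ = atan2(y, x) mod 360° = atan2(0.384, -1.769) = 167.7527°
|p|² = ρ² + z² = 1.81020² + 1.137² = 4.56959
κ = 2ρ / |p|² = 2×1.81020 / 4.56959 = 0.79228
θ = 2·atan2(ρ, z) = 2·atan2(1.81020, 1.137) = 2.01993 rad
ℓ = θ/κ = 2.01993/0.79228 = 2.54951

0.7923 167.75 2.5495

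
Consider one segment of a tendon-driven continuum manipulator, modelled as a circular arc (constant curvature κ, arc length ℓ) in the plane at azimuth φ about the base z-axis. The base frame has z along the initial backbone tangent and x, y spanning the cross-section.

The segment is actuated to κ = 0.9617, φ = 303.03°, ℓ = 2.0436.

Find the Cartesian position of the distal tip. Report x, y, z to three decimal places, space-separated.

0.785 -1.207 0.960

θ = κ·ℓ = 0.9617 × 2.0436 = 1.96533 rad
ρ = (1 − cos θ)/κ = (1 − -0.38438)/0.9617 = 1.43951
z = sin θ / κ = 0.92318/0.9617 = 0.95994
x = ρ cos φ = 1.43951 × cos(303.03°) = 0.78465
y = ρ sin φ = 1.43951 × sin(303.03°) = -1.20686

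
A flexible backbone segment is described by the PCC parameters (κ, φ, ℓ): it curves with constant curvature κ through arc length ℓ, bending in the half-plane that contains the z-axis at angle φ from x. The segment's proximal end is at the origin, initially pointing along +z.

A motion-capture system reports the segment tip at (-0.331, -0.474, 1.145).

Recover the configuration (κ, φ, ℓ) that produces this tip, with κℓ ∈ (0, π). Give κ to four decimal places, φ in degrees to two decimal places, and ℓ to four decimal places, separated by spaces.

ρ = √(x²+y²) = √(-0.331² + -0.474²) = 0.57813
φ = atan2(y, x) mod 360° = atan2(-0.474, -0.331) = 235.0729°
|p|² = ρ² + z² = 0.57813² + 1.145² = 1.64526
κ = 2ρ / |p|² = 2×0.57813 / 1.64526 = 0.70278
θ = 2·atan2(ρ, z) = 2·atan2(0.57813, 1.145) = 0.93515 rad
ℓ = θ/κ = 0.93515/0.70278 = 1.33064

0.7028 235.07 1.3306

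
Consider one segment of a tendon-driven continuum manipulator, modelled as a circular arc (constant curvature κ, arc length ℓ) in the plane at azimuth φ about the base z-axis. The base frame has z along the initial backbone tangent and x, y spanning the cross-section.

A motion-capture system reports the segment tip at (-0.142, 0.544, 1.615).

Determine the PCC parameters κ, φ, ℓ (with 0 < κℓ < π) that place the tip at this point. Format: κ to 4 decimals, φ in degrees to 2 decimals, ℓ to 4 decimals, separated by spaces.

ρ = √(x²+y²) = √(-0.142² + 0.544²) = 0.56223
φ = atan2(y, x) mod 360° = atan2(0.544, -0.142) = 104.6294°
|p|² = ρ² + z² = 0.56223² + 1.615² = 2.92433
κ = 2ρ / |p|² = 2×0.56223 / 2.92433 = 0.38452
θ = 2·atan2(ρ, z) = 2·atan2(0.56223, 1.615) = 0.67001 rad
ℓ = θ/κ = 0.67001/0.38452 = 1.74248

0.3845 104.63 1.7425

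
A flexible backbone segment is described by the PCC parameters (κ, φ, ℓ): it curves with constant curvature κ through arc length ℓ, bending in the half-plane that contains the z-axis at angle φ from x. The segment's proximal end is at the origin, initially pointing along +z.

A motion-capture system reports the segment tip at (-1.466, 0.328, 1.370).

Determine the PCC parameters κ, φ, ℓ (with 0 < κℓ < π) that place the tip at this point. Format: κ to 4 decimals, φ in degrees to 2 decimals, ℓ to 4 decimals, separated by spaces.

0.7268 167.39 2.2877

ρ = √(x²+y²) = √(-1.466² + 0.328²) = 1.50224
φ = atan2(y, x) mod 360° = atan2(0.328, -1.466) = 167.3885°
|p|² = ρ² + z² = 1.50224² + 1.370² = 4.13364
κ = 2ρ / |p|² = 2×1.50224 / 4.13364 = 0.72684
θ = 2·atan2(ρ, z) = 2·atan2(1.50224, 1.370) = 1.66282 rad
ℓ = θ/κ = 1.66282/0.72684 = 2.28774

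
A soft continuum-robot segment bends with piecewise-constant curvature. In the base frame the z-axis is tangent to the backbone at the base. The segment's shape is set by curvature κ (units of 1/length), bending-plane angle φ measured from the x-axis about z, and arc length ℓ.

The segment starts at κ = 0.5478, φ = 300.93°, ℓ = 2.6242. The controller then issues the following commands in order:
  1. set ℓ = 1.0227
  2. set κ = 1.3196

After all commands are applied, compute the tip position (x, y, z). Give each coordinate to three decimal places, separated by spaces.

initial: κ=0.5478, φ=300.93°, ℓ=2.6242
cmd 1: set ℓ=1.0227 → (κ,φ,ℓ)=(0.5478,300.93°,1.0227) → tip=(0.1434,-0.2394,0.9700)
cmd 2: set κ=1.3196 → (κ,φ,ℓ)=(1.3196,300.93°,1.0227) → tip=(0.3040,-0.5074,0.7393)

0.304 -0.507 0.739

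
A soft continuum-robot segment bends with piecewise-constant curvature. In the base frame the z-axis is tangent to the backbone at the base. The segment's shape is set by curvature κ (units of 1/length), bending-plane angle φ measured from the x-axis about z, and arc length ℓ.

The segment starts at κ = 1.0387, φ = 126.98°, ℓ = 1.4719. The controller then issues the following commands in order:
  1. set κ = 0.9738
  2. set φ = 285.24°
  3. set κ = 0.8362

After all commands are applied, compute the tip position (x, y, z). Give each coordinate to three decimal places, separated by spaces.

0.210 -0.769 1.127

initial: κ=1.0387, φ=126.98°, ℓ=1.4719
cmd 1: set κ=0.9738 → (κ,φ,ℓ)=(0.9738,126.98°,1.4719) → tip=(-0.5331,0.7079,1.0172)
cmd 2: set φ=285.24° → (κ,φ,ℓ)=(0.9738,285.24°,1.4719) → tip=(0.2329,-0.8550,1.0172)
cmd 3: set κ=0.8362 → (κ,φ,ℓ)=(0.8362,285.24°,1.4719) → tip=(0.2095,-0.7691,1.1274)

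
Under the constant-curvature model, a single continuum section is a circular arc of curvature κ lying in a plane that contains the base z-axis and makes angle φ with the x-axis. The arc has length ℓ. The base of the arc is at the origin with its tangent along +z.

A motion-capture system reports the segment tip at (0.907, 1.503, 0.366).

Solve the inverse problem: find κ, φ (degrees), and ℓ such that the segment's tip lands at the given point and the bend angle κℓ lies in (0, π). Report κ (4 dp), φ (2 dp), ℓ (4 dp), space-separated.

1.0918 58.89 2.5008

ρ = √(x²+y²) = √(0.907² + 1.503²) = 1.75547
φ = atan2(y, x) mod 360° = atan2(1.503, 0.907) = 58.8907°
|p|² = ρ² + z² = 1.75547² + 0.366² = 3.21561
κ = 2ρ / |p|² = 2×1.75547 / 3.21561 = 1.09184
θ = 2·atan2(ρ, z) = 2·atan2(1.75547, 0.366) = 2.73050 rad
ℓ = θ/κ = 2.73050/1.09184 = 2.50083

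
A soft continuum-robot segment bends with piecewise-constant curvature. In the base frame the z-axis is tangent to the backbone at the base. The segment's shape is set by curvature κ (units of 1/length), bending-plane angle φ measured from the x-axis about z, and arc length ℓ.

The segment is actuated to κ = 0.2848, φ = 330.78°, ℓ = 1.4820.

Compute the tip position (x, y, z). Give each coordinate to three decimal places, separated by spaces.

θ = κ·ℓ = 0.2848 × 1.4820 = 0.42207 rad
ρ = (1 − cos θ)/κ = (1 − 0.91224)/0.2848 = 0.30814
z = sin θ / κ = 0.40965/0.2848 = 1.43839
x = ρ cos φ = 0.30814 × cos(330.78°) = 0.26893
y = ρ sin φ = 0.30814 × sin(330.78°) = -0.15042

0.269 -0.150 1.438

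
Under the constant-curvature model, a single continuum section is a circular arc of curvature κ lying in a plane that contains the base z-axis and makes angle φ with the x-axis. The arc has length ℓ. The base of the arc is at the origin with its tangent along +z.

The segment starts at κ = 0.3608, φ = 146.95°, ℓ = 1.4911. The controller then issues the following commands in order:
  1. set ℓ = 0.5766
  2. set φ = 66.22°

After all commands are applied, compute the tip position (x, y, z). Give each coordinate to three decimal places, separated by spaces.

0.024 0.055 0.572

initial: κ=0.3608, φ=146.95°, ℓ=1.4911
cmd 1: set ℓ=0.5766 → (κ,φ,ℓ)=(0.3608,146.95°,0.5766) → tip=(-0.0501,0.0326,0.5724)
cmd 2: set φ=66.22° → (κ,φ,ℓ)=(0.3608,66.22°,0.5766) → tip=(0.0241,0.0547,0.5724)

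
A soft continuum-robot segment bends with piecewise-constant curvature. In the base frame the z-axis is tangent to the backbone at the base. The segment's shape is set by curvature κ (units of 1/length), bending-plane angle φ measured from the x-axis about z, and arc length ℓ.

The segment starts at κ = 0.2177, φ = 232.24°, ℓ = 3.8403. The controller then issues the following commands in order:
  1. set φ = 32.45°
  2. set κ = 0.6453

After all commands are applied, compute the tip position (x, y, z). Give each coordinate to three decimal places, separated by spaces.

initial: κ=0.2177, φ=232.24°, ℓ=3.8403
cmd 1: set φ=32.45° → (κ,φ,ℓ)=(0.2177,32.45°,3.8403) → tip=(1.2776,0.8123,3.4083)
cmd 2: set κ=0.6453 → (κ,φ,ℓ)=(0.6453,32.45°,3.8403) → tip=(2.3380,1.4866,0.9543)

2.338 1.487 0.954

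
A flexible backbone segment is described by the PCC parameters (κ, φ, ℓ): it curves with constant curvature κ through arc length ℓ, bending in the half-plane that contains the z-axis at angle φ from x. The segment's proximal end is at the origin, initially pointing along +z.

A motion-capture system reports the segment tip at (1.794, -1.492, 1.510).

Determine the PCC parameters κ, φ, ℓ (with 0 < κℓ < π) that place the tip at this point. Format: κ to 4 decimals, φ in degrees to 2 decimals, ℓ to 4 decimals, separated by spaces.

0.6041 320.25 3.2987

ρ = √(x²+y²) = √(1.794² + -1.492²) = 2.33335
φ = atan2(y, x) mod 360° = atan2(-1.492, 1.794) = 320.2510°
|p|² = ρ² + z² = 2.33335² + 1.510² = 7.72460
κ = 2ρ / |p|² = 2×2.33335 / 7.72460 = 0.60413
θ = 2·atan2(ρ, z) = 2·atan2(2.33335, 1.510) = 1.99287 rad
ℓ = θ/κ = 1.99287/0.60413 = 3.29872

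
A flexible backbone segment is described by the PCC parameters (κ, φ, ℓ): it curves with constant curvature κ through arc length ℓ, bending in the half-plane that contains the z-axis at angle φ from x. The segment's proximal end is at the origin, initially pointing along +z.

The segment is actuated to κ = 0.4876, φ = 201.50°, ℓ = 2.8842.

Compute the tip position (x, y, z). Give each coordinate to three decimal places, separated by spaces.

-1.596 -0.629 2.023

θ = κ·ℓ = 0.4876 × 2.8842 = 1.40634 rad
ρ = (1 − cos θ)/κ = (1 − 0.16372)/0.4876 = 1.71509
z = sin θ / κ = 0.98651/0.4876 = 2.02319
x = ρ cos φ = 1.71509 × cos(201.50°) = -1.59575
y = ρ sin φ = 1.71509 × sin(201.50°) = -0.62858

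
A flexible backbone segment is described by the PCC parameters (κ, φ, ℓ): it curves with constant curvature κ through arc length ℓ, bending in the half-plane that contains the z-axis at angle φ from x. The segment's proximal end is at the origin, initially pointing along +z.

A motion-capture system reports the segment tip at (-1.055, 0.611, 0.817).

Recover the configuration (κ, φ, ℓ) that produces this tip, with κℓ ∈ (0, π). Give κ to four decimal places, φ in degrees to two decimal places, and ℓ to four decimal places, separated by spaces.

1.1321 149.92 1.7320

ρ = √(x²+y²) = √(-1.055² + 0.611²) = 1.21916
φ = atan2(y, x) mod 360° = atan2(0.611, -1.055) = 149.9229°
|p|² = ρ² + z² = 1.21916² + 0.817² = 2.15383
κ = 2ρ / |p|² = 2×1.21916 / 2.15383 = 1.13208
θ = 2·atan2(ρ, z) = 2·atan2(1.21916, 0.817) = 1.96079 rad
ℓ = θ/κ = 1.96079/1.13208 = 1.73203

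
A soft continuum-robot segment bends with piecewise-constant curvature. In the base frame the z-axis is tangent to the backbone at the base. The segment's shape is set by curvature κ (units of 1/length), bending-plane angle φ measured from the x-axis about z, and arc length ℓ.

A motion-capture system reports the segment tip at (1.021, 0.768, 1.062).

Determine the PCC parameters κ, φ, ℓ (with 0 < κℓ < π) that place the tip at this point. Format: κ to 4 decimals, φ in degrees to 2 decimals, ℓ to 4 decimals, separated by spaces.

ρ = √(x²+y²) = √(1.021² + 0.768²) = 1.27760
φ = atan2(y, x) mod 360° = atan2(0.768, 1.021) = 36.9506°
|p|² = ρ² + z² = 1.27760² + 1.062² = 2.76011
κ = 2ρ / |p|² = 2×1.27760 / 2.76011 = 0.92576
θ = 2·atan2(ρ, z) = 2·atan2(1.27760, 1.062) = 1.75458 rad
ℓ = θ/κ = 1.75458/0.92576 = 1.89529

0.9258 36.95 1.8953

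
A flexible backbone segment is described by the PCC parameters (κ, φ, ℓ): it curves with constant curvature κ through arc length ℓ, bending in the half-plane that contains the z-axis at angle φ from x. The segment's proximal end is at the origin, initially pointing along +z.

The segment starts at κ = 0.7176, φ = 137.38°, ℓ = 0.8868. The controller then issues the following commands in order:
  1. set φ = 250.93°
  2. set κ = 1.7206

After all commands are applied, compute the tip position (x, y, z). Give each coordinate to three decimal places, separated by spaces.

-0.181 -0.525 0.581

initial: κ=0.7176, φ=137.38°, ℓ=0.8868
cmd 1: set φ=250.93° → (κ,φ,ℓ)=(0.7176,250.93°,0.8868) → tip=(-0.0891,-0.2578,0.8281)
cmd 2: set κ=1.7206 → (κ,φ,ℓ)=(1.7206,250.93°,0.8868) → tip=(-0.1814,-0.5246,0.5806)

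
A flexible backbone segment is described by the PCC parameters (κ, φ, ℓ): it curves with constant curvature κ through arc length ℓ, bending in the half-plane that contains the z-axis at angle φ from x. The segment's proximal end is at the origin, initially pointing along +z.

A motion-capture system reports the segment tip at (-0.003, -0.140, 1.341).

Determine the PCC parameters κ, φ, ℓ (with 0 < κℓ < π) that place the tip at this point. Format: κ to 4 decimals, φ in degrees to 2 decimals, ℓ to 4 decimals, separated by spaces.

0.1541 268.77 1.3507

ρ = √(x²+y²) = √(-0.003² + -0.140²) = 0.14003
φ = atan2(y, x) mod 360° = atan2(-0.140, -0.003) = 268.7724°
|p|² = ρ² + z² = 0.14003² + 1.341² = 1.81789
κ = 2ρ / |p|² = 2×0.14003 / 1.81789 = 0.15406
θ = 2·atan2(ρ, z) = 2·atan2(0.14003, 1.341) = 0.20809 rad
ℓ = θ/κ = 0.20809/0.15406 = 1.35073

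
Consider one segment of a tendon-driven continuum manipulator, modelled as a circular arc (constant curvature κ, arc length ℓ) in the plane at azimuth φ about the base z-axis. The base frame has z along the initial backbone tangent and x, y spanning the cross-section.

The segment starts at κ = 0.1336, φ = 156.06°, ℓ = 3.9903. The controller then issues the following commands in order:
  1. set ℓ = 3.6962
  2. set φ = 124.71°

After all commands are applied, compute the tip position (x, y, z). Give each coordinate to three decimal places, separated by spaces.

initial: κ=0.1336, φ=156.06°, ℓ=3.9903
cmd 1: set ℓ=3.6962 → (κ,φ,ℓ)=(0.1336,156.06°,3.6962) → tip=(-0.8173,0.3629,3.5478)
cmd 2: set φ=124.71° → (κ,φ,ℓ)=(0.1336,124.71°,3.6962) → tip=(-0.5092,0.7351,3.5478)

-0.509 0.735 3.548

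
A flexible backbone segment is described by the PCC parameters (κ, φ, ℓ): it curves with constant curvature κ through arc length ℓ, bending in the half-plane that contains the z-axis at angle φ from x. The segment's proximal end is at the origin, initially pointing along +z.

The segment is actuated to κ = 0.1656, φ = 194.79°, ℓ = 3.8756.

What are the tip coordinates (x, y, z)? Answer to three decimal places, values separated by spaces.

-1.162 -0.307 3.615

θ = κ·ℓ = 0.1656 × 3.8756 = 0.64180 rad
ρ = (1 − cos θ)/κ = (1 − 0.80102)/0.1656 = 1.20157
z = sin θ / κ = 0.59864/0.1656 = 3.61496
x = ρ cos φ = 1.20157 × cos(194.79°) = -1.16176
y = ρ sin φ = 1.20157 × sin(194.79°) = -0.30673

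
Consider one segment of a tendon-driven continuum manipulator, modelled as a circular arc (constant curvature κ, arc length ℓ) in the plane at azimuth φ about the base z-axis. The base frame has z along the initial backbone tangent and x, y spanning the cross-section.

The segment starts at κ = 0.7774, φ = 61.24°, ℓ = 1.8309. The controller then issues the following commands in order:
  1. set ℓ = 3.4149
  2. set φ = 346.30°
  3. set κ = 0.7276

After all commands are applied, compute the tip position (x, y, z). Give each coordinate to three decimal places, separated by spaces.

2.393 -0.583 0.839

initial: κ=0.7774, φ=61.24°, ℓ=1.8309
cmd 1: set ℓ=3.4149 → (κ,φ,ℓ)=(0.7774,61.24°,3.4149) → tip=(1.1659,2.1243,0.6018)
cmd 2: set φ=346.30° → (κ,φ,ℓ)=(0.7774,346.30°,3.4149) → tip=(2.3543,-0.5739,0.6018)
cmd 3: set κ=0.7276 → (κ,φ,ℓ)=(0.7276,346.30°,3.4149) → tip=(2.3927,-0.5833,0.8393)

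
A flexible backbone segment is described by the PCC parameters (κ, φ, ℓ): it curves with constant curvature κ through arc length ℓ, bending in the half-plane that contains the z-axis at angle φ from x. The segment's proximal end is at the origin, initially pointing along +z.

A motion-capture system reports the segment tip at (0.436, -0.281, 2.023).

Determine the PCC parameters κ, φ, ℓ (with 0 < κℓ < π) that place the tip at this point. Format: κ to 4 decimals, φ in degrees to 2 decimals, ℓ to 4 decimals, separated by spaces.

0.2379 327.20 2.1105

ρ = √(x²+y²) = √(0.436² + -0.281²) = 0.51871
φ = atan2(y, x) mod 360° = atan2(-0.281, 0.436) = 327.1984°
|p|² = ρ² + z² = 0.51871² + 2.023² = 4.36159
κ = 2ρ / |p|² = 2×0.51871 / 4.36159 = 0.23785
θ = 2·atan2(ρ, z) = 2·atan2(0.51871, 2.023) = 0.50200 rad
ℓ = θ/κ = 0.50200/0.23785 = 2.11053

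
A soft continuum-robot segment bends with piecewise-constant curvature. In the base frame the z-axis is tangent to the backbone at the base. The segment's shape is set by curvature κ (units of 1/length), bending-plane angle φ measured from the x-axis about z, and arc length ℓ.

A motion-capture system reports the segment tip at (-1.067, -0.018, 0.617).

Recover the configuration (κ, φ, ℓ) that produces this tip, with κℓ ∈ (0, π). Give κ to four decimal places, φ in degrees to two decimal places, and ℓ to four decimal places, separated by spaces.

ρ = √(x²+y²) = √(-1.067² + -0.018²) = 1.06715
φ = atan2(y, x) mod 360° = atan2(-0.018, -1.067) = 180.9665°
|p|² = ρ² + z² = 1.06715² + 0.617² = 1.51950
κ = 2ρ / |p|² = 2×1.06715 / 1.51950 = 1.40461
θ = 2·atan2(ρ, z) = 2·atan2(1.06715, 0.617) = 2.09316 rad
ℓ = θ/κ = 2.09316/1.40461 = 1.49021

1.4046 180.97 1.4902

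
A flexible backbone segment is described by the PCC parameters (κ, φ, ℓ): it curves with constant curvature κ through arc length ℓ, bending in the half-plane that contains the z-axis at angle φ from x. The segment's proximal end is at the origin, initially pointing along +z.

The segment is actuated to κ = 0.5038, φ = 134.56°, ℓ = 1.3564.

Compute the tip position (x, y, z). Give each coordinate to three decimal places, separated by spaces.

-0.313 0.318 1.253

θ = κ·ℓ = 0.5038 × 1.3564 = 0.68335 rad
ρ = (1 − cos θ)/κ = (1 − 0.77546)/0.5038 = 0.44569
z = sin θ / κ = 0.63140/0.5038 = 1.25327
x = ρ cos φ = 0.44569 × cos(134.56°) = -0.31272
y = ρ sin φ = 0.44569 × sin(134.56°) = 0.31756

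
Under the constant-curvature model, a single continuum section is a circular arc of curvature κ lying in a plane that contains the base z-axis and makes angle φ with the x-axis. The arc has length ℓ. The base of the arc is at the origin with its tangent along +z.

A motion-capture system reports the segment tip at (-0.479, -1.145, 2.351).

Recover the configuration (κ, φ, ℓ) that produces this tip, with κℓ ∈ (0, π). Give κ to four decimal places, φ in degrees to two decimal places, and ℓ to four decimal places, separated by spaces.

0.3512 247.30 2.7660

ρ = √(x²+y²) = √(-0.479² + -1.145²) = 1.24116
φ = atan2(y, x) mod 360° = atan2(-1.145, -0.479) = 247.2985°
|p|² = ρ² + z² = 1.24116² + 2.351² = 7.06767
κ = 2ρ / |p|² = 2×1.24116 / 7.06767 = 0.35122
θ = 2·atan2(ρ, z) = 2·atan2(1.24116, 2.351) = 0.97148 rad
ℓ = θ/κ = 0.97148/0.35122 = 2.76600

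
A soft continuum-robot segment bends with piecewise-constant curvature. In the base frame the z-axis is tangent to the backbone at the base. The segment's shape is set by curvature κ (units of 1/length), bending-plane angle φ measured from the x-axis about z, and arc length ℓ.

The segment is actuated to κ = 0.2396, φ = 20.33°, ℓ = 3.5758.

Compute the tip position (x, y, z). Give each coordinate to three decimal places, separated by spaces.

1.351 0.500 3.154

θ = κ·ℓ = 0.2396 × 3.5758 = 0.85676 rad
ρ = (1 − cos θ)/κ = (1 − 0.65489)/0.2396 = 1.44037
z = sin θ / κ = 0.75573/0.2396 = 3.15411
x = ρ cos φ = 1.44037 × cos(20.33°) = 1.35064
y = ρ sin φ = 1.44037 × sin(20.33°) = 0.50042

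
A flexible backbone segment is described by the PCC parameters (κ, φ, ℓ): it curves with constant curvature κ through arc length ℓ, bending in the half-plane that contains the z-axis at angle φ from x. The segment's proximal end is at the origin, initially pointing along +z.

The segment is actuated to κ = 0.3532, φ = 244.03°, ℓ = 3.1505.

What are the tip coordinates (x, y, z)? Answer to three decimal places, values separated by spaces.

-0.692 -1.420 2.539

θ = κ·ℓ = 0.3532 × 3.1505 = 1.11276 rad
ρ = (1 − cos θ)/κ = (1 − 0.44219)/0.3532 = 1.57930
z = sin θ / κ = 0.89692/0.3532 = 2.53941
x = ρ cos φ = 1.57930 × cos(244.03°) = -0.69158
y = ρ sin φ = 1.57930 × sin(244.03°) = -1.41983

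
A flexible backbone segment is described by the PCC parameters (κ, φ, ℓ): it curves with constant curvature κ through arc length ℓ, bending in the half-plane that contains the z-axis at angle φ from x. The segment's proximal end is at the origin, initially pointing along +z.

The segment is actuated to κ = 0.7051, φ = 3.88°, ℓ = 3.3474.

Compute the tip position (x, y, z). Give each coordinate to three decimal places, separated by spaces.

θ = κ·ℓ = 0.7051 × 3.3474 = 2.36025 rad
ρ = (1 − cos θ)/κ = (1 − -0.70997)/0.7051 = 2.42515
z = sin θ / κ = 0.70423/0.7051 = 0.99877
x = ρ cos φ = 2.42515 × cos(3.88°) = 2.41959
y = ρ sin φ = 2.42515 × sin(3.88°) = 0.16410

2.420 0.164 0.999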